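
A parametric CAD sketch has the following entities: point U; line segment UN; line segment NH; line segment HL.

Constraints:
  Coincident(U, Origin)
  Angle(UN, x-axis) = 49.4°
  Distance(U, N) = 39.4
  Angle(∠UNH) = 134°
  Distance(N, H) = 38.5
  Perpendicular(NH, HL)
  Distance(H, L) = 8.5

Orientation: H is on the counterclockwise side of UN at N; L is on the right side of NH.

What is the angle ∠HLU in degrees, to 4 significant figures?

60.78°

U is at the origin; UN runs at 49.4° with length 39.4, so N = 39.4·(cos 49.4°, sin 49.4°) = (25.64, 29.92). ∠UNH = 134.0°, so NH runs at 49.4° + (180° − 134.0°) = 95.40° from the x-axis; with |NH| = 38.5, H = N + 38.5·(cos 95.40°, sin 95.40°) = (22.02, 68.24). The perpendicularity gives HL at right angles to NH; with |HL| = 8.5 on the right of NH, L = H + 8.5·(0.9956, 0.09411) = (30.48, 69.04). Then cos ∠HLU = LH·LU / (|LH||LU|), giving 60.78°.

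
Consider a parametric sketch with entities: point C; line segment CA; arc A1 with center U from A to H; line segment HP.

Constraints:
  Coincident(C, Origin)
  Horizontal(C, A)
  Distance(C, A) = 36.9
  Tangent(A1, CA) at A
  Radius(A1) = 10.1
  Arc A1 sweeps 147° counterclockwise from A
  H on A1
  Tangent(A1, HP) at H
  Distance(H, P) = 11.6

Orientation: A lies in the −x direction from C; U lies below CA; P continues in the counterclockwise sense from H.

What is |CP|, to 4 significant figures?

41.07

C is at the origin; CA is horizontal with |CA| = 36.9 and A on the −x side, so A = (-36.90, 0.000). The tangent condition forces UA to be normal to CA, so U = A + (0, -10.1) = (-36.90, -10.10). On A1, A sits at bearing 90° from U; a 147° counterclockwise sweep puts H at bearing 237°, so H = U + 10.1·(cos 237°, sin 237°) = (-42.40, -18.57). The tangent condition forces UH to be normal to HP, so HP runs along (−sin 237°, cos 237°); with |HP| = 11.6, P = (-32.67, -24.89). Then |CP| = |P − C| = 41.07.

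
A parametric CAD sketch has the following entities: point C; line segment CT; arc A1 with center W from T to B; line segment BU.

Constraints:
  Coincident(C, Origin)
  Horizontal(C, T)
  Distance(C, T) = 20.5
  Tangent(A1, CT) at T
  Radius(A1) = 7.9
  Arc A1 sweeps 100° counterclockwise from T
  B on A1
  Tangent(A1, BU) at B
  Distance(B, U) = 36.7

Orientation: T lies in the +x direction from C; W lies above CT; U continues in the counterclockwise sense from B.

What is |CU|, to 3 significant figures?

50.4

On A1, T sits at bearing -90° from W; a 100° counterclockwise sweep puts B at bearing 10°, so B = W + 7.9·(cos 10°, sin 10°) = (28.3, 9.27). The tangent condition forces WB to be normal to BU, so BU runs along (−sin 10°, cos 10°); with |BU| = 36.7, U = (21.9, 45.4). Then |CU| = |U − C| = 50.4.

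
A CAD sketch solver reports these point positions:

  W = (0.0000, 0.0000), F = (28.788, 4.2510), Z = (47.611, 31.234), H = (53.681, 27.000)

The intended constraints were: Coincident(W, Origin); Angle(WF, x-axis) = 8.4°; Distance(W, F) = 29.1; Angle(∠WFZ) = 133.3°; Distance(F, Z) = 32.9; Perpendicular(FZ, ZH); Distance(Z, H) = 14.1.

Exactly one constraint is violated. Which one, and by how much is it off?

Distance(Z, H) = 14.1 — off by 6.70.

W = (0.00, 0.00) ✓; WF at 8.400° ✓; |WF| = 29.10 ✓; ∠WFZ = 133.3° ✓; |FZ| = 32.90 ✓; ∠(FZ, ZH) = 90.00° ✓; |ZH| = 7.401 ✗.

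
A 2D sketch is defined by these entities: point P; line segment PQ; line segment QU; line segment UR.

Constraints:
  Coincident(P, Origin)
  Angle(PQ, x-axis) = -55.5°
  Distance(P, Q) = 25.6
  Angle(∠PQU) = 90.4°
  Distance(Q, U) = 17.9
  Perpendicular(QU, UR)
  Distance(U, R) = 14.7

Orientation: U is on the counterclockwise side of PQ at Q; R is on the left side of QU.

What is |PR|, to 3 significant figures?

21.1

P is at the origin; PQ runs at -55.5° with length 25.6, so Q = 25.6·(cos -55.5°, sin -55.5°) = (14.5, -21.1). ∠PQU = 90.4°, so QU runs at -55.5° + (180° − 90.4°) = 34.1° from the x-axis; with |QU| = 17.9, U = Q + 17.9·(cos 34.1°, sin 34.1°) = (29.3, -11.1). The perpendicularity gives UR at right angles to QU; with |UR| = 14.7 on the left of QU, R = U + 14.7·(-0.561, 0.828) = (21.1, 1.11). Then |PR| = |R − P| = 21.1.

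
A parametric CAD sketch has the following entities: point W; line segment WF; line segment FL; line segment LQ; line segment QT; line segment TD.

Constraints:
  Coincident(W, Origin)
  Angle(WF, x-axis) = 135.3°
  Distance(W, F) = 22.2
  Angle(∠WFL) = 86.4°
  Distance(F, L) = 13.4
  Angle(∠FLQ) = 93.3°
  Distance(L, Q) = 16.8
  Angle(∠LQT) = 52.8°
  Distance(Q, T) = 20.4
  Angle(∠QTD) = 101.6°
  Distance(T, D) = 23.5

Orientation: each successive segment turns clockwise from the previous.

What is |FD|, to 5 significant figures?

17.539

∠LQT = 52.8° gives QT at -172.20° from the x-axis; with |QT| = 20.4, T = (-14.107, 9.8815). ∠QTD = 101.6° gives TD at 109.40° from the x-axis; with |TD| = 23.5, D = (-21.912, 32.047). Then |FD| = |D − F| = 17.539.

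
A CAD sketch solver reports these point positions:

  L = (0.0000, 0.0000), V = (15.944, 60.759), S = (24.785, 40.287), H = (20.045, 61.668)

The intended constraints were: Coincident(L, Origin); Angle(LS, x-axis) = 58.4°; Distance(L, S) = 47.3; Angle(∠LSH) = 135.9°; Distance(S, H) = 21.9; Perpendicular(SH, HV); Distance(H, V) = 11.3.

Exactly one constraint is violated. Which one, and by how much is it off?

Distance(H, V) = 11.3 — off by 7.10.

L = (0.00, 0.00) ✓; LS at 58.40° ✓; |LS| = 47.30 ✓; ∠LSH = 135.9° ✓; |SH| = 21.90 ✓; ∠(SH, HV) = 90.00° ✓; |HV| = 4.201 ✗.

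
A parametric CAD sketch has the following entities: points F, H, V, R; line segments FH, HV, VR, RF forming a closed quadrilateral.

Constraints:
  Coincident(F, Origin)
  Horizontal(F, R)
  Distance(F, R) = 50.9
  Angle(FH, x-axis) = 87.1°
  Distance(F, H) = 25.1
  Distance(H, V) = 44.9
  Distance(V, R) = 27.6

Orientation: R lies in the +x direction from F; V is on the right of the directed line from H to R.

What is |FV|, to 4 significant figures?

28.92

Checks: |HV| = 44.90 ✓; |VR| = 27.60 ✓.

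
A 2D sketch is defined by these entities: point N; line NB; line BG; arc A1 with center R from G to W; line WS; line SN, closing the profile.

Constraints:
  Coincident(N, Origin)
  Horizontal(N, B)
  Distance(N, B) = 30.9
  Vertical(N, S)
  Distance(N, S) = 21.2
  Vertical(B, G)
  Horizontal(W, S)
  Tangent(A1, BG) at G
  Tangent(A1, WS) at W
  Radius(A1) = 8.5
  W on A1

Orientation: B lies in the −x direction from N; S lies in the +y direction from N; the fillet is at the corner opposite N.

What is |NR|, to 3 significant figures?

25.7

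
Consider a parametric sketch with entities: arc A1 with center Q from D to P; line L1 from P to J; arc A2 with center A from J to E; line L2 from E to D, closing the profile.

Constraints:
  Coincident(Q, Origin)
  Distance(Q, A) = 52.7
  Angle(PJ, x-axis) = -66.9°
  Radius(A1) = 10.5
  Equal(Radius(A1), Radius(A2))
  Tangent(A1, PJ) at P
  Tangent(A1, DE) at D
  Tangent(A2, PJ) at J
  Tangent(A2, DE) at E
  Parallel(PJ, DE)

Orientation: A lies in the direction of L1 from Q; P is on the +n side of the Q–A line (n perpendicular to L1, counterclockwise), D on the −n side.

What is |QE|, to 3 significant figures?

53.7

The slot axis is L1's direction at -66.9°, so u = (cos -66.9°, sin -66.9°) = (0.392, -0.920) and n = (−sin -66.9°, cos -66.9°) = (0.920, 0.392). Q is at the origin and A lies 52.7 along u from Q, so A = 52.7·u = (20.7, -48.5). Tangency of A1 to both parallel lines with radius 10.5 puts P and D at Q ± 10.5·n: P = (9.66, 4.12), D = (-9.66, -4.12). Equal radii place J and E the same way about A: J = A + 10.5·n = (30.3, -44.4), E = A − 10.5·n = (11.0, -52.6). Then |QE| = |E − Q| = 53.7.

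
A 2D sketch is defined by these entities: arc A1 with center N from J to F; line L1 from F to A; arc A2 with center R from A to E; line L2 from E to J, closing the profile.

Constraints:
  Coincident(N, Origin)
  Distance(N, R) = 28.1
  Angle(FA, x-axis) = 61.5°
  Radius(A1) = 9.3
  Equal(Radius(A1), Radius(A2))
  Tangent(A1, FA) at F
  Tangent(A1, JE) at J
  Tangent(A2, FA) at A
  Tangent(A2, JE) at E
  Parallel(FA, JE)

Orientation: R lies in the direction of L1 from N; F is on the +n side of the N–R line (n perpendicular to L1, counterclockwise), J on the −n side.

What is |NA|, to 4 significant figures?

29.60

The slot axis is L1's direction at 61.5°, so u = (cos 61.5°, sin 61.5°) = (0.4772, 0.8788) and n = (−sin 61.5°, cos 61.5°) = (-0.8788, 0.4772). N is at the origin and R lies 28.1 along u from N, so R = 28.1·u = (13.41, 24.69). Tangency of A1 to both parallel lines with radius 9.3 puts F and J at N ± 9.3·n: F = (-8.173, 4.438), J = (8.173, -4.438). Equal radii place A and E the same way about R: A = R + 9.3·n = (5.235, 29.13), E = R − 9.3·n = (21.58, 20.26). Then |NA| = |A − N| = 29.60.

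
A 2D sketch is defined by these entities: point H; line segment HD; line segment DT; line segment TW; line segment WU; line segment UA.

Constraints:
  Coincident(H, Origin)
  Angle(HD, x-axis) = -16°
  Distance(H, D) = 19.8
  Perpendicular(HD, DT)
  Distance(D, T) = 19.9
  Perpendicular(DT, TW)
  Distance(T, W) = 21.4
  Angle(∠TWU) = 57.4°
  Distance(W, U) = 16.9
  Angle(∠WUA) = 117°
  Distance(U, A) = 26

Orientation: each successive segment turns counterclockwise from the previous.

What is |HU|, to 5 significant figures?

9.4018

H is at the origin; HD runs at -16.0° with length 19.8, so D = (19.033, -5.4576). The perpendicularity gives DT at right angles to HD, so DT runs at 74.000°; with |DT| = 19.9, T = (24.518, 13.671). DT is perpendicular to TW, so TW runs at 164.00°; with |TW| = 21.4, W = (3.9472, 19.570). ∠TWU = 57.4° gives WU at -73.400° from the x-axis; with |WU| = 16.9, U = (8.7753, 3.3745). Then |HU| = |U − H| = 9.4018.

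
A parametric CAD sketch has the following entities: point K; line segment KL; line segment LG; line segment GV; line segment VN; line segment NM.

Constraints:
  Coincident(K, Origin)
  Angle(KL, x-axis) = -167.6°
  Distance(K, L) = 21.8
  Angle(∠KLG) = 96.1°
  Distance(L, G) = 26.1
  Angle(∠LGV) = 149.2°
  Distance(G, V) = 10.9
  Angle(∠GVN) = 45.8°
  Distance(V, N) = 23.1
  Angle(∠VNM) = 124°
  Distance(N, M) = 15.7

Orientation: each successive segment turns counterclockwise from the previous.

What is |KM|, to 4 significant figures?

20.73

K is at the origin; KL runs at -167.6° with length 21.8, so L = (-21.29, -4.681). ∠KLG = 96.1° gives LG at -83.70° from the x-axis; with |LG| = 26.1, G = (-18.43, -30.62). ∠LGV = 149.2° gives GV at -52.90° from the x-axis; with |GV| = 10.9, V = (-11.85, -39.32). ∠GVN = 45.8° gives VN at 81.30° from the x-axis; with |VN| = 23.1, N = (-8.358, -16.48). ∠VNM = 124.0° gives NM at 137.3° from the x-axis; with |NM| = 15.7, M = (-19.90, -5.836). Then |KM| = |M − K| = 20.73.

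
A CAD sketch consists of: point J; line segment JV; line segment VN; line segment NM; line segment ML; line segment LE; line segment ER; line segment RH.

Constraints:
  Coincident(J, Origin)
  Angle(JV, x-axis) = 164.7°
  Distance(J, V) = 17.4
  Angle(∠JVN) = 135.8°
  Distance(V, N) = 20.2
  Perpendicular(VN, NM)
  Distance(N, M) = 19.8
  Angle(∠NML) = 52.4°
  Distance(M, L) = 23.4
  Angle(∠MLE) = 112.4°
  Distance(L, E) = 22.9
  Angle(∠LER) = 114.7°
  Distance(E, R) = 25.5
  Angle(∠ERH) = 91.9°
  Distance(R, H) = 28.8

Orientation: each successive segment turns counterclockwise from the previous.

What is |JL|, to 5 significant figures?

15.603

J is at the origin; JV runs at 164.7° with length 17.4, so V = (-16.783, 4.5914). ∠JVN = 135.8° gives VN at -151.10° from the x-axis; with |VN| = 20.2, N = (-34.468, -5.1709). The perpendicularity gives NM at right angles to VN, so NM runs at -61.100°; with |NM| = 19.8, M = (-24.899, -22.505). ∠NML = 52.4° gives ML at 66.500° from the x-axis; with |ML| = 23.4, L = (-15.568, -1.0459). Then |JL| = |L − J| = 15.603.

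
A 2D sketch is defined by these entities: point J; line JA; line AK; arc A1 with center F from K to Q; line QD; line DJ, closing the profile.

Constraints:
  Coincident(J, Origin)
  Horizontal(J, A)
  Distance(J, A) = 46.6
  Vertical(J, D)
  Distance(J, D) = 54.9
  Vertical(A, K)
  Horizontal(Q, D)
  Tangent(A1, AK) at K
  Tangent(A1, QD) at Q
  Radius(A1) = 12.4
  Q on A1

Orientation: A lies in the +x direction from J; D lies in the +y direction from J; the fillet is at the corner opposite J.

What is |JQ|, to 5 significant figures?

64.681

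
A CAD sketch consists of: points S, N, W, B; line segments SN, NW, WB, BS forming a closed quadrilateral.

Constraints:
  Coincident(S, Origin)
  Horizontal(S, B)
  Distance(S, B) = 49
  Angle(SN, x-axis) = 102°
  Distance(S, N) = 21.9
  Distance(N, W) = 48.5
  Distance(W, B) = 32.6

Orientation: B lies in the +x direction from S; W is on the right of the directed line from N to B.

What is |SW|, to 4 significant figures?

29.32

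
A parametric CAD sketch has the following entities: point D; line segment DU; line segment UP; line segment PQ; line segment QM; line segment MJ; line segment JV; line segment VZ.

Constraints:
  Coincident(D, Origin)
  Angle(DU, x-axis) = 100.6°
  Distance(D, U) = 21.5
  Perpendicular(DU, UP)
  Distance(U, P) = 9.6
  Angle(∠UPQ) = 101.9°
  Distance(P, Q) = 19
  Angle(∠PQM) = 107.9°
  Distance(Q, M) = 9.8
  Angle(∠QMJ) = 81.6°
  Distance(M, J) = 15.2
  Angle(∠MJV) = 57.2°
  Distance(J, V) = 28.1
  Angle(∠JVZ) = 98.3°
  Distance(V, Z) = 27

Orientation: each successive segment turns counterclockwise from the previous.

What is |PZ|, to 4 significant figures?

44.76

D is at the origin; DU runs at 100.6° with length 21.5, so U = (-3.955, 21.13). DU is perpendicular to UP, so UP runs at -169.4°; with |UP| = 9.6, P = (-13.39, 19.37). ∠UPQ = 101.9° gives PQ at -91.30° from the x-axis; with |PQ| = 19.0, Q = (-13.82, 0.3721). ∠PQM = 107.9° gives QM at -19.20° from the x-axis; with |QM| = 9.8, M = (-4.567, -2.851). ∠QMJ = 81.6° gives MJ at 79.20° from the x-axis; with |MJ| = 15.2, J = (-1.719, 12.08). ∠MJV = 57.2° gives JV at -158.0° from the x-axis; with |JV| = 28.1, V = (-27.77, 1.553). ∠JVZ = 98.3° gives VZ at -76.30° from the x-axis; with |VZ| = 27.0, Z = (-21.38, -24.68). Then |PZ| = |Z − P| = 44.76.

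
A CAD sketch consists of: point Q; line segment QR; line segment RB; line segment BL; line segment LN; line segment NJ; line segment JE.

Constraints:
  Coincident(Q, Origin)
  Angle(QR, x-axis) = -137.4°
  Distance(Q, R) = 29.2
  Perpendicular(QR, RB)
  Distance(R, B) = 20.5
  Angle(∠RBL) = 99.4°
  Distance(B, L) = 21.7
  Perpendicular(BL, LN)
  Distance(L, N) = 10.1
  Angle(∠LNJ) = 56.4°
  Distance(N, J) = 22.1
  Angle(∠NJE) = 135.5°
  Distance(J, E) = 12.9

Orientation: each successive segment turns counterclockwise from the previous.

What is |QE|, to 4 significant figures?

46.86

Q is at the origin; QR runs at -137.4° with length 29.2, so R = (-21.49, -19.76). QR is perpendicular to RB, so RB runs at -47.40°; with |RB| = 20.5, B = (-7.618, -34.85). ∠RBL = 99.4° gives BL at 33.20° from the x-axis; with |BL| = 21.7, L = (10.54, -22.97). The perpendicularity gives LN at right angles to BL, so LN runs at 123.2°; with |LN| = 10.1, N = (5.009, -14.52). ∠LNJ = 56.4° gives NJ at -113.2° from the x-axis; with |NJ| = 22.1, J = (-3.697, -34.83). ∠NJE = 135.5° gives JE at -68.70° from the x-axis; with |JE| = 12.9, E = (0.9891, -46.85). Then |QE| = |E − Q| = 46.86.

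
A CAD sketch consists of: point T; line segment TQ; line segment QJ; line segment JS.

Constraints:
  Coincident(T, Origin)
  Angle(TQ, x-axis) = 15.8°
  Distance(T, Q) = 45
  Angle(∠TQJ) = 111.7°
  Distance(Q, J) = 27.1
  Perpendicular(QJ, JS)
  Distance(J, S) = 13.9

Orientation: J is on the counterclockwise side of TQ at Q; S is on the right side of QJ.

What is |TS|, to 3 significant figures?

70.8

T is at the origin; TQ runs at 15.8° with length 45.0, so Q = 45.0·(cos 15.8°, sin 15.8°) = (43.3, 12.3). ∠TQJ = 111.7°, so QJ runs at 15.8° + (180° − 111.7°) = 84.1° from the x-axis; with |QJ| = 27.1, J = Q + 27.1·(cos 84.1°, sin 84.1°) = (46.1, 39.2). QJ ⟂ JS; with |JS| = 13.9 on the right of QJ, S = J + 13.9·(0.995, -0.103) = (59.9, 37.8). Then |TS| = |S − T| = 70.8.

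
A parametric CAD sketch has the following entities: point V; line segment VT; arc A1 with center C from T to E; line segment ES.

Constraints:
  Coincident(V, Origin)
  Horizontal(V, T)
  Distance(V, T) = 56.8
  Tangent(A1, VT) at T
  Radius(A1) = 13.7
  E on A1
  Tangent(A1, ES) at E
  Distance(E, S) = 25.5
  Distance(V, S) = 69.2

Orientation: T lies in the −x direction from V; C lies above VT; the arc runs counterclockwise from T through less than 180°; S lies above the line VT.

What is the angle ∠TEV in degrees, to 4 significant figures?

99.61°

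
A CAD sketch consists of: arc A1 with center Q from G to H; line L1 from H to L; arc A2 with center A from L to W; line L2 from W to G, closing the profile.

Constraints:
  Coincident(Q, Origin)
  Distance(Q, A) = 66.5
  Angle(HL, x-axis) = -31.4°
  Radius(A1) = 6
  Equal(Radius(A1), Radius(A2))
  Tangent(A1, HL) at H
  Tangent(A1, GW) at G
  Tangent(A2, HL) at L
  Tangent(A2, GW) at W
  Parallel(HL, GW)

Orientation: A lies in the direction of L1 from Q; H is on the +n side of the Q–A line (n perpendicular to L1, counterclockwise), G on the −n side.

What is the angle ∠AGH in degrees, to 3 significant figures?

84.8°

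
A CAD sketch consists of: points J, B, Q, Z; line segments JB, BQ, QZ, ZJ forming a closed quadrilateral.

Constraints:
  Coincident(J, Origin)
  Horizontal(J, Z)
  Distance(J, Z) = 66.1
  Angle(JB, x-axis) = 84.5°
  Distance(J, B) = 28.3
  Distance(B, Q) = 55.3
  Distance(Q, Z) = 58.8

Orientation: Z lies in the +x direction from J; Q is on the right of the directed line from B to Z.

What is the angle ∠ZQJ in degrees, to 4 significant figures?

90.86°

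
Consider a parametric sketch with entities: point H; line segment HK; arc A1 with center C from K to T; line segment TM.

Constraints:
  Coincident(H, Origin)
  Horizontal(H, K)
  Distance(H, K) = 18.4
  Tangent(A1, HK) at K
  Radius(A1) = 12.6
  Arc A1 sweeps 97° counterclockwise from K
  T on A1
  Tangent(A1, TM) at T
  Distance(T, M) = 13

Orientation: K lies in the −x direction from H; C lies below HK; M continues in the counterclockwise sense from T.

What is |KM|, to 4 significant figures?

29.16

H is at the origin; HK is horizontal with |HK| = 18.4 and K on the −x side, so K = (-18.40, 0.000). Tangency of A1 to HK means the radius CK is perpendicular to HK, so C = K + (0, -12.6) = (-18.40, -12.60). On A1, K sits at bearing 90° from C; a 97° counterclockwise sweep puts T at bearing 187°, so T = C + 12.6·(cos 187°, sin 187°) = (-30.91, -14.14). The tangent condition forces CT to be normal to TM, so TM runs along (−sin 187°, cos 187°); with |TM| = 13.0, M = (-29.32, -27.04). Then |KM| = |M − K| = 29.16.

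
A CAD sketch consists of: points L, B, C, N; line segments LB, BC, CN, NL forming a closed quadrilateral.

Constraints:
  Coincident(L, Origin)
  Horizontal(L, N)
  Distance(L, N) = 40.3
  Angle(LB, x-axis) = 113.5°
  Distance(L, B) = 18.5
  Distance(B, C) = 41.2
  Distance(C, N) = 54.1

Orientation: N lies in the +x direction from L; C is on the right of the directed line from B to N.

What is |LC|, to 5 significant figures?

25.538

L is at the origin; L and N share the same y with |LN| = 40.3 and N in +x, so N = (40.3, 0). LB runs at 113.5° with |LB| = 18.5, so B = (-7.3769, 16.966). C is determined by |BC| = 41.2 and |CN| = 54.1 together: it lies at the intersection of circle(B, 41.2) and circle(N, 54.1). With |BN| = 50.605, the foot of the radical line on BN is 13.156 from B and the perpendicular offset is √(41.2² − 13.156²) = 39.043. Taking the right-of-BN solution: C = (-8.0714, -24.229).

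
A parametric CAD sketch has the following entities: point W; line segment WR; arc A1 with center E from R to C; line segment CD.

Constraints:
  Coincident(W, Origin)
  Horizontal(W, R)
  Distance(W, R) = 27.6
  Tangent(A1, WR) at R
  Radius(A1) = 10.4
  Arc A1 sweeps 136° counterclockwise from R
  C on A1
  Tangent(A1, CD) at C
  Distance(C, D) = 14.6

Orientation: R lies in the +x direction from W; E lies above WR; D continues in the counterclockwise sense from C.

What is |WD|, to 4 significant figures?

37.11

W is at the origin; WR is horizontal with |WR| = 27.6 and R on the +x side, so R = (27.60, 0.000). Tangency of A1 to WR means the radius ER is perpendicular to WR, so E = R + (0, 10.4) = (27.60, 10.40). On A1, R sits at bearing -90° from E; a 136° counterclockwise sweep puts C at bearing 46°, so C = E + 10.4·(cos 46°, sin 46°) = (34.82, 17.88). A1 meets CD tangentially, so EC is at right angles to CD, so CD runs along (−sin 46°, cos 46°); with |CD| = 14.6, D = (24.32, 28.02). Then |WD| = |D − W| = 37.11.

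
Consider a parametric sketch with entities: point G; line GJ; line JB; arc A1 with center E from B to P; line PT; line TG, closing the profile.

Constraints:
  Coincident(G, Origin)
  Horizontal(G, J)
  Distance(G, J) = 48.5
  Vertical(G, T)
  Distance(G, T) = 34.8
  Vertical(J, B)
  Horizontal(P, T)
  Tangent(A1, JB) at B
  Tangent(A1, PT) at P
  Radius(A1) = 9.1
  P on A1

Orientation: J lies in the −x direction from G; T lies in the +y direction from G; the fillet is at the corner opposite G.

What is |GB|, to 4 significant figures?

54.89

G is at the origin; G and J share the same y with |GJ| = 48.5 and J on the −x side, so J = (-48.50, 0.000). GT is vertical with |GT| = 34.8 and T on the +y side, so T = (0.000, 34.80). The virtual corner opposite G is at (-48.50, 34.80). Since A1 is tangent to JB there, EB ⟂ JB and since A1 is tangent to PT there, EP ⟂ PT, with radius 9.1, so the center E sits 9.1 in from both sides at E = (-39.40, 25.70). That places the tangent points at B = (-48.50, 25.70) on JB and P = (-39.40, 34.80) on PT. Then |GB| = |B − G| = 54.89.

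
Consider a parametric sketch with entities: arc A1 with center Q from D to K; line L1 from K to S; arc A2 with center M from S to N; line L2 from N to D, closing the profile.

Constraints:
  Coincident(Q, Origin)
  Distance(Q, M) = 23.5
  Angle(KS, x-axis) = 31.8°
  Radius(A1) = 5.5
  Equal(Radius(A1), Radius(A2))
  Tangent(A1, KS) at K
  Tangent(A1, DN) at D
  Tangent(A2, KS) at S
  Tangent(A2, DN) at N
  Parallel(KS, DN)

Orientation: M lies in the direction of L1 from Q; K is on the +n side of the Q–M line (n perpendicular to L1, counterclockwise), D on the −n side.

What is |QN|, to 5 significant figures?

24.135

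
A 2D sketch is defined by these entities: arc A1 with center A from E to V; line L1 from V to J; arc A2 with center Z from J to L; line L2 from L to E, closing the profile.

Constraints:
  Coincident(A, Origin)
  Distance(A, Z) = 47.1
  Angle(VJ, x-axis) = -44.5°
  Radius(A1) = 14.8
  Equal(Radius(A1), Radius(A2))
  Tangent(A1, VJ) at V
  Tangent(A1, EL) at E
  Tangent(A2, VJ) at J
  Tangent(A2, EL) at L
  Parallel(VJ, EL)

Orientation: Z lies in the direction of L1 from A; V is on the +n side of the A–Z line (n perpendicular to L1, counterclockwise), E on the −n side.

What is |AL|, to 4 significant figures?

49.37

Tangency of A1 to both parallel lines with radius 14.8 puts V and E at A ± 14.8·n: V = (10.37, 10.56), E = (-10.37, -10.56). Equal radii place J and L the same way about Z: J = Z + 14.8·n = (43.97, -22.46), L = Z − 14.8·n = (23.22, -43.57). Then |AL| = |L − A| = 49.37.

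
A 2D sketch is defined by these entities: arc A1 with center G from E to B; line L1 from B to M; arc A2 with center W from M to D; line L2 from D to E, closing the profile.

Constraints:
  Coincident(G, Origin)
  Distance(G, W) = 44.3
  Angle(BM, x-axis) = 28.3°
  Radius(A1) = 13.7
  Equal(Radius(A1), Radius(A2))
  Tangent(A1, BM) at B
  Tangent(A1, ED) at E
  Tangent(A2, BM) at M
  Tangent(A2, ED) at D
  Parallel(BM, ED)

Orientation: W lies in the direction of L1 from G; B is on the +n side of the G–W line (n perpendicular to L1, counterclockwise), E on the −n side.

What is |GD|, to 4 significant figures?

46.37

Tangency of A1 to both parallel lines with radius 13.7 puts B and E at G ± 13.7·n: B = (-6.495, 12.06), E = (6.495, -12.06). Equal radii place M and D the same way about W: M = W + 13.7·n = (32.51, 33.06), D = W − 13.7·n = (45.50, 8.940). Then |GD| = |D − G| = 46.37.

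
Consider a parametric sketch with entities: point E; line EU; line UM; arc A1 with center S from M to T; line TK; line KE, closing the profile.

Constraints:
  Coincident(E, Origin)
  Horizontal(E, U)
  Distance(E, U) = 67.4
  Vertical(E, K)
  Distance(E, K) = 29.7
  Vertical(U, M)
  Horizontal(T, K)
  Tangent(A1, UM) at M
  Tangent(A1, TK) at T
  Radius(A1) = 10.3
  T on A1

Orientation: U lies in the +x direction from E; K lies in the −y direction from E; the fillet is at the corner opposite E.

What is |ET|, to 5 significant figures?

64.362

E is at the origin; EU is horizontal with |EU| = 67.4 and U on the +x side, so U = (67.400, 0.0000). E and K share the same x with |EK| = 29.7 and K on the −y side, so K = (0.0000, -29.700). The virtual corner opposite E is at (67.400, -29.700). Since A1 is tangent to UM there, SM ⟂ UM and A1 meets TK tangentially, so ST is at right angles to TK, with radius 10.3, so the center S sits 10.3 in from both sides at S = (57.100, -19.400). That places the tangent points at M = (67.400, -19.400) on UM and T = (57.100, -29.700) on TK. Then |ET| = |T − E| = 64.362.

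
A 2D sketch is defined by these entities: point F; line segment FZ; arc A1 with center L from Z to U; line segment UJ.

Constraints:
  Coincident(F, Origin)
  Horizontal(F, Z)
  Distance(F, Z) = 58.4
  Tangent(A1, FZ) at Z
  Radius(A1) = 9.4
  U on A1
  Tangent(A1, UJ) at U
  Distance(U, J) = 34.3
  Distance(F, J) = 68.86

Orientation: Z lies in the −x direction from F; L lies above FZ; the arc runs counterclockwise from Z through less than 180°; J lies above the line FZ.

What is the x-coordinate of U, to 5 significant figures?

-49.049

F is at the origin; F and Z share the same y with |FZ| = 58.4 and Z on the −x side, so Z = (-58.400, 0.0000). Since A1 is tangent to FZ there, LZ ⟂ FZ, so L = Z + (0, 9.4) = (-58.400, 9.4000). Since LU ⟂ UJ (tangency), |LJ| = √(9.4² + 34.3²) = 35.565 regardless of where U sits on A1. So J lies on both circle(F, 68.86) and circle(L, 35.565); the above-FZ intersection is J = (-52.564, 44.483). U is the foot of the tangent from J: U = (-49.049, 10.363).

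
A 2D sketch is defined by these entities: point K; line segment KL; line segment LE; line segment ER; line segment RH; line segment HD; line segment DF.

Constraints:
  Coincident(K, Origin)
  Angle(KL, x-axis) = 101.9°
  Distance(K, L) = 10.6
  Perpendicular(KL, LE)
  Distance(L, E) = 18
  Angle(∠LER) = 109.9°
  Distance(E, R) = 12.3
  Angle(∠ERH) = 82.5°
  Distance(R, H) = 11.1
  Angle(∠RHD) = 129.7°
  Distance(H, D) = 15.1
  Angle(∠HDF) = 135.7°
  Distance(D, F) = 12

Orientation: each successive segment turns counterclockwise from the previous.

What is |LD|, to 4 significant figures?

4.708

K is at the origin; KL runs at 101.9° with length 10.6, so L = (-2.186, 10.37). KL ⟂ LE, so LE runs at -168.1°; with |LE| = 18.0, E = (-19.80, 6.661). ∠LER = 109.9° gives ER at -98.00° from the x-axis; with |ER| = 12.3, R = (-21.51, -5.520). ∠ERH = 82.5° gives RH at -0.5000° from the x-axis; with |RH| = 11.1, H = (-10.41, -5.617). ∠RHD = 129.7° gives HD at 49.80° from the x-axis; with |HD| = 15.1, D = (-0.6648, 5.917). Then |LD| = |D − L| = 4.708.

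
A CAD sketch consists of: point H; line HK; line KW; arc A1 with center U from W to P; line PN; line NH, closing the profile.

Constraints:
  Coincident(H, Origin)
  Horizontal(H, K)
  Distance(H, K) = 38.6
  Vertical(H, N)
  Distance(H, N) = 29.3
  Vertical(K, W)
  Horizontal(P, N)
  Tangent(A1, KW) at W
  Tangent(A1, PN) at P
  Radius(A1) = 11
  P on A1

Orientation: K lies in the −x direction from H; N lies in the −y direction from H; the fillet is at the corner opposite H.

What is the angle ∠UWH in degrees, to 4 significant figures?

25.37°

H is at the origin; H and K share the same y with |HK| = 38.6 and K on the −x side, so K = (-38.60, 0.000). H and N share the same x with |HN| = 29.3 and N on the −y side, so N = (0.000, -29.30). The virtual corner opposite H is at (-38.60, -29.30). Tangency of A1 to KW means the radius UW is perpendicular to KW and the tangent condition forces UP to be normal to PN, with radius 11.0, so the center U sits 11.0 in from both sides at U = (-27.60, -18.30). That places the tangent points at W = (-38.60, -18.30) on KW and P = (-27.60, -29.30) on PN. Then cos ∠UWH = WU·WH / (|WU||WH|), giving 25.37°.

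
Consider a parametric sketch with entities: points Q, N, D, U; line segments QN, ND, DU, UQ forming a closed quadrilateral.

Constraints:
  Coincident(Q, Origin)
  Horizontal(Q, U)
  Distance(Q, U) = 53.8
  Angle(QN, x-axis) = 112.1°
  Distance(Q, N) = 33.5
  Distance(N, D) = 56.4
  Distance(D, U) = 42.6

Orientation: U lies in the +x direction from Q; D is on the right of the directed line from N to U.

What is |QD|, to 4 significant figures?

23.58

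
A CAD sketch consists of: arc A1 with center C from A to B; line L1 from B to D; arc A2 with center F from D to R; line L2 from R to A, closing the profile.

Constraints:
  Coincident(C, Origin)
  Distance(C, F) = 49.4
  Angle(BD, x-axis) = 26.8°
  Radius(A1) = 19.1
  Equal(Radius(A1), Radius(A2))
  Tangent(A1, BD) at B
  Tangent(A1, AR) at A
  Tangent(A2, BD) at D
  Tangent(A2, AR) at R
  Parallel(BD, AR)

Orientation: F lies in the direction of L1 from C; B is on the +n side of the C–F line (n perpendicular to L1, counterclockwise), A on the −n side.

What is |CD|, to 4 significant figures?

52.96

Tangency of A1 to both parallel lines with radius 19.1 puts B and A at C ± 19.1·n: B = (-8.612, 17.05), A = (8.612, -17.05). Equal radii place D and R the same way about F: D = F + 19.1·n = (35.48, 39.32), R = F − 19.1·n = (52.71, 5.225). Then |CD| = |D − C| = 52.96.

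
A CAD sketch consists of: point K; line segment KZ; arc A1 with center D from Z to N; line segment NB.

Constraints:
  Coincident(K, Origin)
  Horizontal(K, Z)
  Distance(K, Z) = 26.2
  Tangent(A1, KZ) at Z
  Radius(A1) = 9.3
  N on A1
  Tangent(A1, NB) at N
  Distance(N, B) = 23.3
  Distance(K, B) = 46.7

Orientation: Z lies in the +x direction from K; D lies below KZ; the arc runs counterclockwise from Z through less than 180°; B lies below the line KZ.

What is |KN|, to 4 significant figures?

23.83

K is at the origin; KZ is horizontal with |KZ| = 26.2 and Z on the +x side, so Z = (26.20, 0.000). Since A1 is tangent to KZ there, DZ ⟂ KZ, so D = Z + (0, -9.3) = (26.20, -9.300). Since DN ⟂ NB (tangency), |DB| = √(9.3² + 23.3²) = 25.09 regardless of where N sits on A1. So B lies on both circle(K, 46.7) and circle(D, 25.09); the below-KZ intersection is B = (32.43, -33.60). N is the foot of the tangent from B: N = (18.69, -14.79).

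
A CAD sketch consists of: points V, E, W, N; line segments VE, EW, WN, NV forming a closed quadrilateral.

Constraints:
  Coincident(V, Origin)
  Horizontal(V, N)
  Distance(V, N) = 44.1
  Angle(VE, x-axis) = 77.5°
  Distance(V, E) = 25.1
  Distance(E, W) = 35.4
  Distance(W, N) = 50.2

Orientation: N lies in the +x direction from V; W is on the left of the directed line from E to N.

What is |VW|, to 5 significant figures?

57.832

V is at the origin; V and N share the same y with |VN| = 44.1 and N in +x, so N = (44.1, 0). VE runs at 77.5° with |VE| = 25.1, so E = (5.4326, 24.505). W is determined by |EW| = 35.4 and |WN| = 50.2 together: it lies at the intersection of circle(E, 35.4) and circle(N, 50.2). With |EN| = 45.778, the foot of the radical line on EN is 9.0521 from E and the perpendicular offset is √(35.4² − 9.0521²) = 34.223. Taking the left-of-EN solution: W = (31.398, 48.566).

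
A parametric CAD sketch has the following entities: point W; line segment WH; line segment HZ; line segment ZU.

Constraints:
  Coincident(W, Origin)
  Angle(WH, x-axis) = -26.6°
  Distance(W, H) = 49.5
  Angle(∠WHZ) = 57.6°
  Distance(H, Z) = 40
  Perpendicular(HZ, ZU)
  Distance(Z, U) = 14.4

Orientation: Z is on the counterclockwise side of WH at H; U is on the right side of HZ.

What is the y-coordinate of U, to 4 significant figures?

19.09

W is at the origin; WH runs at -26.6° with length 49.5, so H = 49.5·(cos -26.6°, sin -26.6°) = (44.26, -22.16). ∠WHZ = 57.6°, so HZ runs at -26.6° + (180° − 57.6°) = 95.80° from the x-axis; with |HZ| = 40.0, Z = H + 40.0·(cos 95.80°, sin 95.80°) = (40.22, 17.63). The perpendicularity gives ZU at right angles to HZ; with |ZU| = 14.4 on the right of HZ, U = Z + 14.4·(0.9949, 0.1011) = (54.54, 19.09). So U.y = 19.09.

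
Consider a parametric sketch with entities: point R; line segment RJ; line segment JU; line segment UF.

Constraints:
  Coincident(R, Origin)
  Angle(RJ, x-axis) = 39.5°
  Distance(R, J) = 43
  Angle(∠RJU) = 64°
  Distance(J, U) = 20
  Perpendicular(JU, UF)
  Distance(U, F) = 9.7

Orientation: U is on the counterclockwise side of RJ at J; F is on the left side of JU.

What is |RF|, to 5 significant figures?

28.971

R is at the origin; RJ runs at 39.5° with length 43.0, so J = 43.0·(cos 39.5°, sin 39.5°) = (33.180, 27.351). ∠RJU = 64.0°, so JU runs at 39.5° + (180° − 64.0°) = 155.50° from the x-axis; with |JU| = 20.0, U = J + 20.0·(cos 155.50°, sin 155.50°) = (14.981, 35.645). JU is perpendicular to UF; with |UF| = 9.7 on the left of JU, F = U + 9.7·(-0.41469, -0.90996) = (10.958, 26.819). Then |RF| = |F − R| = 28.971.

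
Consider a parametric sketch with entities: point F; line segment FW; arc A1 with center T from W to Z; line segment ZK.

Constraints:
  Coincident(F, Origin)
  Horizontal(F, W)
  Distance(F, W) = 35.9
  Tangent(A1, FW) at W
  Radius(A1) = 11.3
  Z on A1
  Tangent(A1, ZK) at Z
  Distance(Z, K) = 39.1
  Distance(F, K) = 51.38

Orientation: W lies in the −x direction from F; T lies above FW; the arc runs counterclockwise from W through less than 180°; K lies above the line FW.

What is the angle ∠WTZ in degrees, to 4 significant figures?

80.52°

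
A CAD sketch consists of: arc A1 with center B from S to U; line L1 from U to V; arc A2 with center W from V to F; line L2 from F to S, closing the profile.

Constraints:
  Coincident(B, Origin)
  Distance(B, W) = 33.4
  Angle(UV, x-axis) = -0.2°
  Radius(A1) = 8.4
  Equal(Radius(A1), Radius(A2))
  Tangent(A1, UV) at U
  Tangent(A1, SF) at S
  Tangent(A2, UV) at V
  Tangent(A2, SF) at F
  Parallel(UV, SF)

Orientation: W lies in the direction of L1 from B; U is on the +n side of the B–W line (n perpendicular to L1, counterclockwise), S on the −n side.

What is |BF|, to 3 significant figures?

34.4

The slot axis is L1's direction at -0.2°, so u = (cos -0.2°, sin -0.2°) = (1.00, -0.00349) and n = (−sin -0.2°, cos -0.2°) = (0.00349, 1.00). B is at the origin and W lies 33.4 along u from B, so W = 33.4·u = (33.4, -0.117). Tangency of A1 to both parallel lines with radius 8.4 puts U and S at B ± 8.4·n: U = (0.0293, 8.40), S = (-0.0293, -8.40). Equal radii place V and F the same way about W: V = W + 8.4·n = (33.4, 8.28), F = W − 8.4·n = (33.4, -8.52). Then |BF| = |F − B| = 34.4.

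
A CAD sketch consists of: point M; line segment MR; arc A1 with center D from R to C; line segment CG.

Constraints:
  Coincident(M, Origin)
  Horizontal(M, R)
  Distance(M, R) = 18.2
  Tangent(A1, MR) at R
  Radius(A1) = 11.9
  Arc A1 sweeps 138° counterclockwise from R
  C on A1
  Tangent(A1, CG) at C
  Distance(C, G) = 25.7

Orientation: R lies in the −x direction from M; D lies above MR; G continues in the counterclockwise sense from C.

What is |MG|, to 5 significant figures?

47.959

On A1, R sits at bearing -90° from D; a 138° counterclockwise sweep puts C at bearing 48°, so C = D + 11.9·(cos 48°, sin 48°) = (-10.237, 20.743). Since A1 is tangent to CG there, DC ⟂ CG, so CG runs along (−sin 48°, cos 48°); with |CG| = 25.7, G = (-29.336, 37.940). Then |MG| = |G − M| = 47.959.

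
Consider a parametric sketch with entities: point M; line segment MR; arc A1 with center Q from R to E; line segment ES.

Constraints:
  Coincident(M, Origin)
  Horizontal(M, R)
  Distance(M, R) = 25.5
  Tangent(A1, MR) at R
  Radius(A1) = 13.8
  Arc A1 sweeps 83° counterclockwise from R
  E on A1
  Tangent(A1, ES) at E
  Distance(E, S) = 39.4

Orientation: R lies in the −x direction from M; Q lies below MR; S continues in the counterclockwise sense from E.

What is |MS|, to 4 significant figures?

67.53

On A1, R sits at bearing 90° from Q; an 83° counterclockwise sweep puts E at bearing 173°, so E = Q + 13.8·(cos 173°, sin 173°) = (-39.20, -12.12). A1 meets ES tangentially, so QE is at right angles to ES, so ES runs along (−sin 173°, cos 173°); with |ES| = 39.4, S = (-44.00, -51.22). Then |MS| = |S − M| = 67.53.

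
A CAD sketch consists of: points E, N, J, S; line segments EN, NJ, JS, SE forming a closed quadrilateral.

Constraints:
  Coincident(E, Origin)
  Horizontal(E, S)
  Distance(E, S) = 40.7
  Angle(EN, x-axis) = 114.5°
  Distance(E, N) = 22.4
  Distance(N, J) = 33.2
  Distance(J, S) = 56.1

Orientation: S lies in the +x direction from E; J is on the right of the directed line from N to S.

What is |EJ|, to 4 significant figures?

18.75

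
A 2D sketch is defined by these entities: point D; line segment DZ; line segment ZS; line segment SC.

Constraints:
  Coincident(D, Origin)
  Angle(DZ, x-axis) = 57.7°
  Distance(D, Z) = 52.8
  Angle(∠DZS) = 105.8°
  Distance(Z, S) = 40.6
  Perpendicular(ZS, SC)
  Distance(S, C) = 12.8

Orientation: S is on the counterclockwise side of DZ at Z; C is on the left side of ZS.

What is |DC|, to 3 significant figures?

66.8

D is at the origin; DZ runs at 57.7° with length 52.8, so Z = 52.8·(cos 57.7°, sin 57.7°) = (28.2, 44.6). ∠DZS = 105.8°, so ZS runs at 57.7° + (180° − 105.8°) = 132° from the x-axis; with |ZS| = 40.6, S = Z + 40.6·(cos 132°, sin 132°) = (1.10, 74.8). The perpendicularity gives SC at right angles to ZS; with |SC| = 12.8 on the left of ZS, C = S + 12.8·(-0.744, -0.668) = (-8.43, 66.3). Then |DC| = |C − D| = 66.8.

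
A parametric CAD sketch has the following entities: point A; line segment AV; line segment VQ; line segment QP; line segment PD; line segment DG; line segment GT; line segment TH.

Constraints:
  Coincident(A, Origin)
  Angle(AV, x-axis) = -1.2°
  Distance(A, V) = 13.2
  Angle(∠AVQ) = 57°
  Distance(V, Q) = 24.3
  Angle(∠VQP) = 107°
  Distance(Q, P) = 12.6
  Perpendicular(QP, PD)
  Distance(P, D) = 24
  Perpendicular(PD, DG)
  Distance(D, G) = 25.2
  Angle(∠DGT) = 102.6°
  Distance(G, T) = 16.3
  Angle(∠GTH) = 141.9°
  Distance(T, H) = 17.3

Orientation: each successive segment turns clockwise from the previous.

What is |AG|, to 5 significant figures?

18.709

The perpendicularity gives PD at right angles to QP, so PD runs at 72.800°; with |PD| = 24.0, D = (-5.4010, 6.2781). PD is perpendicular to DG, so DG runs at -17.200°; with |DG| = 25.2, G = (18.672, -1.1737). Then |AG| = |G − A| = 18.709.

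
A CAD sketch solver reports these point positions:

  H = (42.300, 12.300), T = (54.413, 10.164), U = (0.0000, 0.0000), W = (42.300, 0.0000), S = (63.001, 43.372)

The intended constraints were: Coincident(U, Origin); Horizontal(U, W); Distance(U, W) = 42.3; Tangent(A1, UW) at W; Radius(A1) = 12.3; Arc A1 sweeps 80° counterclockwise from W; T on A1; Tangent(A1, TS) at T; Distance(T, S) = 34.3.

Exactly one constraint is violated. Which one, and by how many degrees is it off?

Tangent(A1, TS) at T — off by 4.50°.

U = (0.00, 0.00) ✓; U.y = 0.00, W.y = 0.00 ✓; |UW| = 42.30 ✓; ∠(HW, WU) = 90.00° ✓; |HW| = 12.30 ✓; bearing(H→T) − bearing(H→W) = 80.00° ✓; |HT| = 12.30 ✓; ∠(HT, TS) = 94.50° ✗; |TS| = 34.30 ✓.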